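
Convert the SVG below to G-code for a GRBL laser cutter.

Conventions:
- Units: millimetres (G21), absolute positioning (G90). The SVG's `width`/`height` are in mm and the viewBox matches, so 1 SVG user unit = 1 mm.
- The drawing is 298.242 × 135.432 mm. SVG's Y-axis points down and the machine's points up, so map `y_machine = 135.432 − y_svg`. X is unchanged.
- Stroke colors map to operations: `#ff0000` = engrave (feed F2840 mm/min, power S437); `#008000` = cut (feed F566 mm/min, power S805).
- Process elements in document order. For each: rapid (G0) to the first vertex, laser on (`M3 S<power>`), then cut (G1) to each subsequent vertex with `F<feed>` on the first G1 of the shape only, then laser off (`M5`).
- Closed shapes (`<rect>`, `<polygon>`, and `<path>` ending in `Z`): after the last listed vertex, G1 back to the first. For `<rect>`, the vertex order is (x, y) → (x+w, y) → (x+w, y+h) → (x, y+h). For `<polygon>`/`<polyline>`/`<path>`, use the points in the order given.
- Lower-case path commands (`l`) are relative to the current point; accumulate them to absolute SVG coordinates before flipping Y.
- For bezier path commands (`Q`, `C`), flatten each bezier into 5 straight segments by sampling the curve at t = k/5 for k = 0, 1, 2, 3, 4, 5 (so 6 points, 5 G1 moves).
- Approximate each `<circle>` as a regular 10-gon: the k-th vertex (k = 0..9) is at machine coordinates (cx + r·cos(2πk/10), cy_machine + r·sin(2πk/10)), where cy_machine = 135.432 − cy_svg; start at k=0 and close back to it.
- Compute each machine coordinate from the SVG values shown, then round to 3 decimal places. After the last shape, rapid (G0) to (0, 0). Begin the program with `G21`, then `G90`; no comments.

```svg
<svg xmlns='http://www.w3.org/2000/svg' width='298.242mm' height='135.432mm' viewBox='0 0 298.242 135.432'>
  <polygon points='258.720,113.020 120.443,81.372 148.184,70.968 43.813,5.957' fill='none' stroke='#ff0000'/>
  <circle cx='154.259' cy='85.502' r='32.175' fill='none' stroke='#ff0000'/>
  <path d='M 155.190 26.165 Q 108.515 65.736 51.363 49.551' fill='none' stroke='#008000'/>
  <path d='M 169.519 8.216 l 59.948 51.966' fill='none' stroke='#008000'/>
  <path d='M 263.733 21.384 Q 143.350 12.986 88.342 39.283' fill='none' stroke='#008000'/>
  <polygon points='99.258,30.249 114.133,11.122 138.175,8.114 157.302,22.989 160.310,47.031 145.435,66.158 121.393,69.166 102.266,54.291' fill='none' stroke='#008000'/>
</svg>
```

G21
G90
G0 X258.720 Y22.412
M3 S437
G1 X120.443 Y54.060 F2840
G1 X148.184 Y64.464
G1 X43.813 Y129.475
G1 X258.720 Y22.412
M5
G0 X186.434 Y49.930
M3 S437
G1 X180.289 Y68.842 F2840
G1 X164.202 Y80.530
G1 X144.316 Y80.530
G1 X128.229 Y68.842
G1 X122.084 Y49.930
G1 X128.229 Y31.018
G1 X144.316 Y19.330
G1 X164.202 Y19.330
G1 X180.289 Y31.018
G1 X186.434 Y49.930
M5
G0 X155.190 Y109.267
M3 S805
G1 X136.101 Y95.669 F566
G1 X116.174 Y86.531
G1 X95.408 Y81.854
G1 X73.805 Y81.637
G1 X51.363 Y85.881
M5
G0 X169.519 Y127.216
M3 S805
G1 X229.467 Y75.250 F566
M5
G0 X263.733 Y114.048
M3 S805
G1 X218.195 Y116.019 F566
G1 X177.887 Y115.215
G1 X142.808 Y111.635
G1 X112.960 Y105.280
G1 X88.342 Y96.149
M5
G0 X99.258 Y105.183
M3 S805
G1 X114.133 Y124.310 F566
G1 X138.175 Y127.318
G1 X157.302 Y112.443
G1 X160.310 Y88.401
G1 X145.435 Y69.274
G1 X121.393 Y66.266
G1 X102.266 Y81.141
G1 X99.258 Y105.183
M5
G0 X0.000 Y0.000

Since the viewBox matches the mm dimensions, user units are millimetres directly. The only transform is the Y-flip y_m = 135.432 − y_svg.

Shape 1 is a closed polygon drawn with `<polygon>`. Its stroke #ff0000 means engrave at S437, F2840. After flipping Y the toolpath is (258.720,22.412) → (120.443,54.060) → (148.184,64.464) → (43.813,129.475) → (258.720,22.412), returning to the start.

Shape 2 is a circle drawn with `<circle>`. Its stroke #ff0000 means engrave at S437, F2840. After flipping Y the toolpath is (186.434,49.930) → (180.289,68.842) → (164.202,80.530) → (144.316,80.530) → (128.229,68.842) → (122.084,49.930) → (128.229,31.018) → (144.316,19.330) → (164.202,19.330) → (180.289,31.018) → (186.434,49.930), returning to the start.

Shape 3 is a quadratic bezier drawn with `<path>`. Its stroke #008000 means cut at S805, F566. After flipping Y the toolpath is (155.190,109.267) → (136.101,95.669) → (116.174,86.531) → (95.408,81.854) → (73.805,81.637) → (51.363,85.881).

Shape 4 is a line segment drawn with `<path>`. Its stroke #008000 means cut at S805, F566. After flipping Y the toolpath is (169.519,127.216) → (229.467,75.250).

Shape 5 is a quadratic bezier drawn with `<path>`. Its stroke #008000 means cut at S805, F566. After flipping Y the toolpath is (263.733,114.048) → (218.195,116.019) → (177.887,115.215) → (142.808,111.635) → (112.960,105.280) → (88.342,96.149).

Shape 6 is a regular polygon drawn with `<polygon>`. Its stroke #008000 means cut at S805, F566. After flipping Y the toolpath is (99.258,105.183) → (114.133,124.310) → (138.175,127.318) → (157.302,112.443) → (160.310,88.401) → (145.435,69.274) → (121.393,66.266) → (102.266,81.141) → (99.258,105.183), returning to the start.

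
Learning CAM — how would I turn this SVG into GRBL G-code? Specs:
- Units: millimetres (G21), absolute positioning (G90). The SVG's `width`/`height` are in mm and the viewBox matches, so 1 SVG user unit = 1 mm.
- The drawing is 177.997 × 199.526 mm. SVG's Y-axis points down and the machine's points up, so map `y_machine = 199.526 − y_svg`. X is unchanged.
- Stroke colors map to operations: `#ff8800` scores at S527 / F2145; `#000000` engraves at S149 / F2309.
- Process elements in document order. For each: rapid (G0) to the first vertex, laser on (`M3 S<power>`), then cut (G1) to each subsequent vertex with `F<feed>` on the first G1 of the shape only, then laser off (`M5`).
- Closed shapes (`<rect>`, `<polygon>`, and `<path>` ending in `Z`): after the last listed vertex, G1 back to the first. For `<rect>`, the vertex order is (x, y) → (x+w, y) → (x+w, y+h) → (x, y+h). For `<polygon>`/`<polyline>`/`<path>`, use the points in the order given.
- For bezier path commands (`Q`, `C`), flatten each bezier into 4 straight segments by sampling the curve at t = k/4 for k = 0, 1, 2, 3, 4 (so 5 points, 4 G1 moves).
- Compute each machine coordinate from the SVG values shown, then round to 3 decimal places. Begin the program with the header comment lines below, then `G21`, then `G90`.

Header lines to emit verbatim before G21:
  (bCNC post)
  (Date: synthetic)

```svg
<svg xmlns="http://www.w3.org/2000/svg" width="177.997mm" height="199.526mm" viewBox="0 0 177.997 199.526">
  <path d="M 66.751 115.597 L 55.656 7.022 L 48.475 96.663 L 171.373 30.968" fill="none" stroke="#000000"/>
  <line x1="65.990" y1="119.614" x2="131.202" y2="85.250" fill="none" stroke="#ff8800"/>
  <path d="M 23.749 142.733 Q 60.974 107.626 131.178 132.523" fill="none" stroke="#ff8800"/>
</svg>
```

viewBox `0 0 177.997 199.526` with mm width/height → 1 unit = 1 mm. Flip: y_m = 199.526 − y_svg.

**Shape 1** — `<path>` open polyline, stroke `#000000` → engrave (S149, F2309). Machine vertices: (66.751,83.929) → (55.656,192.504) → (48.475,102.863) → (171.373,168.558). Open path.

**Shape 2** — `<line>` line segment, stroke `#ff8800` → score (S527, F2145). Machine vertices: (65.990,79.912) → (131.202,114.276). Open path.

**Shape 3** — `<path>` quadratic bezier, stroke `#ff8800` → score (S527, F2145). Control points (SVG): P0=(23.749,142.733), P1=(60.974,107.626), P2=(131.178,132.523); sampled at t=k/4. Machine vertices: (23.749,56.793) → (44.423,70.596) → (69.219,76.899) → (98.137,75.701) → (131.178,67.003). Open path.

(bCNC post)
(Date: synthetic)
G21
G90
G0 X66.751 Y83.929
M3 S149
G1 X55.656 Y192.504 F2309
G1 X48.475 Y102.863
G1 X171.373 Y168.558
M5
G0 X65.990 Y79.912
M3 S527
G1 X131.202 Y114.276 F2145
M5
G0 X23.749 Y56.793
M3 S527
G1 X44.423 Y70.596 F2145
G1 X69.219 Y76.899
G1 X98.137 Y75.701
G1 X131.178 Y67.003
M5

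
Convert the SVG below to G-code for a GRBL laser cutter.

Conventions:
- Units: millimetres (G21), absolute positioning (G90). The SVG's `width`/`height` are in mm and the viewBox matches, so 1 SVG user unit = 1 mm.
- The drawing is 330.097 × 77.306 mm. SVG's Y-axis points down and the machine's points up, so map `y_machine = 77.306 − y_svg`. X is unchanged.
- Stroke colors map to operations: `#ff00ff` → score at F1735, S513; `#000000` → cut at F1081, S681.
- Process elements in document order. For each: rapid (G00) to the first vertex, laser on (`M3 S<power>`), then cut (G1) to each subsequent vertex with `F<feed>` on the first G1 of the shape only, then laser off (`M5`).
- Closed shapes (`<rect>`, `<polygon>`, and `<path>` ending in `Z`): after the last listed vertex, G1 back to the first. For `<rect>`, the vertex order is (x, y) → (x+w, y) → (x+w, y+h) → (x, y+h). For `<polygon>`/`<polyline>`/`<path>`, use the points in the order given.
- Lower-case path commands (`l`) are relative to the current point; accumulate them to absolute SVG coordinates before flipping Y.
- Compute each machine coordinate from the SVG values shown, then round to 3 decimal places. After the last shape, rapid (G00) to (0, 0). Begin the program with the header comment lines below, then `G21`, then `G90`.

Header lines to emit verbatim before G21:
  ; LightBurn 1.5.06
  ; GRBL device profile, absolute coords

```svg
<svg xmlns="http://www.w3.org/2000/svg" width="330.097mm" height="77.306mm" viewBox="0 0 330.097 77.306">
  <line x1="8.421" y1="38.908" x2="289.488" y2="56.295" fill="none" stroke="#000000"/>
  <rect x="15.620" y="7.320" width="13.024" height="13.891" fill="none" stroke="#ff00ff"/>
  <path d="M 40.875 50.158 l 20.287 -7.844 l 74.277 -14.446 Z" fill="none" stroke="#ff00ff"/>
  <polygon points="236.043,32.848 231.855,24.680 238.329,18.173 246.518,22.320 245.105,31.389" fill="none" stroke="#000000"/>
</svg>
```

; LightBurn 1.5.06
; GRBL device profile, absolute coords
G21
G90
G00 X8.421 Y38.398
M3 S681
G1 X289.488 Y21.011 F1081
M5
G00 X15.620 Y69.986
M3 S513
G1 X28.644 Y69.986 F1735
G1 X28.644 Y56.095
G1 X15.620 Y56.095
G1 X15.620 Y69.986
M5
G00 X40.875 Y27.148
M3 S513
G1 X61.162 Y34.992 F1735
G1 X135.439 Y49.438
G1 X40.875 Y27.148
M5
G00 X236.043 Y44.458
M3 S681
G1 X231.855 Y52.626 F1081
G1 X238.329 Y59.133
G1 X246.518 Y54.986
G1 X245.105 Y45.917
G1 X236.043 Y44.458
M5
G00 X0.000 Y0.000

Since the viewBox matches the mm dimensions, user units are millimetres directly. The only transform is the Y-flip y_m = 77.306 − y_svg.

Shape 1 is a line segment drawn with `<line>`. Its stroke #000000 means cut at S681, F1081. After flipping Y the toolpath is (8.421,38.398) → (289.488,21.011).

Shape 2 is a rectangle drawn with `<rect>`. Its stroke #ff00ff means score at S513, F1735. After flipping Y the toolpath is (15.620,69.986) → (28.644,69.986) → (28.644,56.095) → (15.620,56.095) → (15.620,69.986), returning to the start.

Shape 3 is a closed polygon drawn with `<path>`. Its stroke #ff00ff means score at S513, F1735. After flipping Y the toolpath is (40.875,27.148) → (61.162,34.992) → (135.439,49.438) → (40.875,27.148), returning to the start.

Shape 4 is a regular polygon drawn with `<polygon>`. Its stroke #000000 means cut at S681, F1081. After flipping Y the toolpath is (236.043,44.458) → (231.855,52.626) → (238.329,59.133) → (246.518,54.986) → (245.105,45.917) → (236.043,44.458), returning to the start.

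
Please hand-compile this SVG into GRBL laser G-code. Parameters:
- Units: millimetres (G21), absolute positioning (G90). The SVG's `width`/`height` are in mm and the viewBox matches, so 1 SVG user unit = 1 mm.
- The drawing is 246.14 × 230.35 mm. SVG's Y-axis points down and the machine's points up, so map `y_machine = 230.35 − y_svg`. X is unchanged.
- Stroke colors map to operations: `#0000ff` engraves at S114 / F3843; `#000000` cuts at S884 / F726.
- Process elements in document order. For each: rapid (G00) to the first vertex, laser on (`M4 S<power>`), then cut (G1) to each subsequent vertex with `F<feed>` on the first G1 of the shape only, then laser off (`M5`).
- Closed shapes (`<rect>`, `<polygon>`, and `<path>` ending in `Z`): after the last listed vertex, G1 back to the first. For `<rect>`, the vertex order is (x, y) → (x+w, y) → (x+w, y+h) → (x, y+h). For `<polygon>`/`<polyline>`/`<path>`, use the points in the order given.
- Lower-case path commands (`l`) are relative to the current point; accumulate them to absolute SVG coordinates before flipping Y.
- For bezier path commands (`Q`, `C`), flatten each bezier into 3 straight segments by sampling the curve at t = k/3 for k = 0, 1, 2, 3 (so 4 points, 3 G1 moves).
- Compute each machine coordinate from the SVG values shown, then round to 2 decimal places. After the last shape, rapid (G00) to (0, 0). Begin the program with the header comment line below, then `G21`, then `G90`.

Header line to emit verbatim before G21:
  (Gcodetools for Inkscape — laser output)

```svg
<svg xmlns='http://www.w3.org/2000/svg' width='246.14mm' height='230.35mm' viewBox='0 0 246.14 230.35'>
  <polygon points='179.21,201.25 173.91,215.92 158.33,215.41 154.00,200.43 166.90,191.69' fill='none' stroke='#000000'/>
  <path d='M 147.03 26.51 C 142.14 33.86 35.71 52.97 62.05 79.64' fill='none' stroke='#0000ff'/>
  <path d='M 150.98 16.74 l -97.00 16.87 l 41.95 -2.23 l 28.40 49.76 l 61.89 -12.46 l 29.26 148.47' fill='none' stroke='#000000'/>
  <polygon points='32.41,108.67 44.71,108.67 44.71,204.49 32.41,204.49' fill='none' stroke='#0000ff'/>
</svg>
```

viewBox `0 0 246.14 230.35` with mm width/height → 1 unit = 1 mm. Flip: y_m = 230.35 − y_svg.

**Shape 1** — `<polygon>` regular polygon, stroke `#000000` → cut (S884, F726). Machine vertices: (179.21,29.10) → (173.91,14.43) → (158.33,14.94) → (154.00,29.92) → (166.90,38.66) → (179.21,29.10). Closed: final G1 returns to the first vertex.

**Shape 2** — `<path>` cubic bezier, stroke `#0000ff` → engrave (S114, F3843). Control points (SVG): P0=(147.03,26.51), P1=(142.14,33.86), P2=(35.71,52.97), P3=(62.05,79.64); sampled at t=k/3. Machine vertices: (147.03,203.84) → (116.97,192.73) → (71.29,174.70) → (62.05,150.71). Open path.

**Shape 3** — `<path>` open polyline, stroke `#000000` → cut (S884, F726). Machine vertices: (150.98,213.61) → (53.98,196.74) → (95.93,198.97) → (124.33,149.21) → (186.22,161.67) → (215.48,13.20). Open path.

**Shape 4** — `<polygon>` rectangle, stroke `#0000ff` → engrave (S114, F3843). Machine vertices: (32.41,121.68) → (44.71,121.68) → (44.71,25.86) → (32.41,25.86) → (32.41,121.68). Closed: final G1 returns to the first vertex.

(Gcodetools for Inkscape — laser output)
G21
G90
G00 X179.21 Y29.10
M4 S884
G1 X173.91 Y14.43 F726
G1 X158.33 Y14.94
G1 X154.00 Y29.92
G1 X166.90 Y38.66
G1 X179.21 Y29.10
M5
G00 X147.03 Y203.84
M4 S114
G1 X116.97 Y192.73 F3843
G1 X71.29 Y174.70
G1 X62.05 Y150.71
M5
G00 X150.98 Y213.61
M4 S884
G1 X53.98 Y196.74 F726
G1 X95.93 Y198.97
G1 X124.33 Y149.21
G1 X186.22 Y161.67
G1 X215.48 Y13.20
M5
G00 X32.41 Y121.68
M4 S114
G1 X44.71 Y121.68 F3843
G1 X44.71 Y25.86
G1 X32.41 Y25.86
G1 X32.41 Y121.68
M5
G00 X0.00 Y0.00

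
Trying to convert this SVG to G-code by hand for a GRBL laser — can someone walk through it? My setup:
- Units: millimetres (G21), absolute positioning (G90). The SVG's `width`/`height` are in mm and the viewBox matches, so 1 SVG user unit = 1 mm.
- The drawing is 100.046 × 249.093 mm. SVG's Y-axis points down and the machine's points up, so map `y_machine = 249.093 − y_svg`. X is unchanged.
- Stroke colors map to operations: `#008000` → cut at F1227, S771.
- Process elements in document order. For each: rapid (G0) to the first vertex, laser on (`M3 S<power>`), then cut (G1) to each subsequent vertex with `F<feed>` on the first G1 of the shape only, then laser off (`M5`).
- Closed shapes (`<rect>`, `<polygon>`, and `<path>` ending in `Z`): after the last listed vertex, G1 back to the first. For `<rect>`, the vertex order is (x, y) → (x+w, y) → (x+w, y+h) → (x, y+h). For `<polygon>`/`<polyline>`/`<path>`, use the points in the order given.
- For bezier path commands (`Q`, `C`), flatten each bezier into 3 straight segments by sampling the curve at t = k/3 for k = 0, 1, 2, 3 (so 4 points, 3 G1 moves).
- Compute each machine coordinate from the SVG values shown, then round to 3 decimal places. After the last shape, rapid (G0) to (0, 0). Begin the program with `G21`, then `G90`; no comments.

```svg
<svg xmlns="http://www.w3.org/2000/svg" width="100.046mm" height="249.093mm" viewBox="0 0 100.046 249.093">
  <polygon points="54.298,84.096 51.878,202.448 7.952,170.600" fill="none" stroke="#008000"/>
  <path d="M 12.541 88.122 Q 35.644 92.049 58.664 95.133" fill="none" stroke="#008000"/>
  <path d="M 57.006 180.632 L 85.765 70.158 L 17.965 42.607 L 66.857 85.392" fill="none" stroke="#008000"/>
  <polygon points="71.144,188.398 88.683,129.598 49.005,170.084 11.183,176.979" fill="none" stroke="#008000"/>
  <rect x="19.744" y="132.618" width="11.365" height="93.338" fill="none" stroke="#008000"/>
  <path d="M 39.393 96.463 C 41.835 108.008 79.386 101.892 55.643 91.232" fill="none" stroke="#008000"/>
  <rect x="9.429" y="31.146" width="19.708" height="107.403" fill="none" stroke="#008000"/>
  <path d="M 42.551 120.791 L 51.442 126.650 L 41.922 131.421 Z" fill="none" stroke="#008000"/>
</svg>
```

G21
G90
G0 X54.298 Y164.997
M3 S771
G1 X51.878 Y46.645 F1227
G1 X7.952 Y78.493
G1 X54.298 Y164.997
M5
G0 X12.541 Y160.971
M3 S771
G1 X27.934 Y158.447 F1227
G1 X43.308 Y156.110
G1 X58.664 Y153.960
M5
G0 X57.006 Y68.461
M3 S771
G1 X85.765 Y178.935 F1227
G1 X17.965 Y206.486
G1 X66.857 Y163.701
M5
G0 X71.144 Y60.695
M3 S771
G1 X88.683 Y119.495 F1227
G1 X49.005 Y79.009
G1 X11.183 Y72.114
G1 X71.144 Y60.695
M5
G0 X19.744 Y116.475
M3 S771
G1 X31.109 Y116.475 F1227
G1 X31.109 Y23.137
G1 X19.744 Y23.137
G1 X19.744 Y116.475
M5
G0 X39.393 Y152.630
M3 S771
G1 X49.968 Y146.486 F1227
G1 X62.525 Y149.201
G1 X55.643 Y157.861
M5
G0 X9.429 Y217.947
M3 S771
G1 X29.137 Y217.947 F1227
G1 X29.137 Y110.544
G1 X9.429 Y110.544
G1 X9.429 Y217.947
M5
G0 X42.551 Y128.302
M3 S771
G1 X51.442 Y122.443 F1227
G1 X41.922 Y117.672
G1 X42.551 Y128.302
M5
G0 X0.000 Y0.000

Since the viewBox matches the mm dimensions, user units are millimetres directly. The only transform is the Y-flip y_m = 249.093 − y_svg.

Shape 1 is a closed polygon drawn with `<polygon>`. Its stroke #008000 means cut at S771, F1227. After flipping Y the toolpath is (54.298,164.997) → (51.878,46.645) → (7.952,78.493) → (54.298,164.997), returning to the start.

Shape 2 is a quadratic bezier drawn with `<path>`. Its stroke #008000 means cut at S771, F1227. After flipping Y the toolpath is (12.541,160.971) → (27.934,158.447) → (43.308,156.110) → (58.664,153.960).

Shape 3 is a open polyline drawn with `<path>`. Its stroke #008000 means cut at S771, F1227. After flipping Y the toolpath is (57.006,68.461) → (85.765,178.935) → (17.965,206.486) → (66.857,163.701).

Shape 4 is a closed polygon drawn with `<polygon>`. Its stroke #008000 means cut at S771, F1227. After flipping Y the toolpath is (71.144,60.695) → (88.683,119.495) → (49.005,79.009) → (11.183,72.114) → (71.144,60.695), returning to the start.

Shape 5 is a rectangle drawn with `<rect>`. Its stroke #008000 means cut at S771, F1227. After flipping Y the toolpath is (19.744,116.475) → (31.109,116.475) → (31.109,23.137) → (19.744,23.137) → (19.744,116.475), returning to the start.

Shape 6 is a cubic bezier drawn with `<path>`. Its stroke #008000 means cut at S771, F1227. After flipping Y the toolpath is (39.393,152.630) → (49.968,146.486) → (62.525,149.201) → (55.643,157.861).

Shape 7 is a rectangle drawn with `<rect>`. Its stroke #008000 means cut at S771, F1227. After flipping Y the toolpath is (9.429,217.947) → (29.137,217.947) → (29.137,110.544) → (9.429,110.544) → (9.429,217.947), returning to the start.

Shape 8 is a regular polygon drawn with `<path>`. Its stroke #008000 means cut at S771, F1227. After flipping Y the toolpath is (42.551,128.302) → (51.442,122.443) → (41.922,117.672) → (42.551,128.302), returning to the start.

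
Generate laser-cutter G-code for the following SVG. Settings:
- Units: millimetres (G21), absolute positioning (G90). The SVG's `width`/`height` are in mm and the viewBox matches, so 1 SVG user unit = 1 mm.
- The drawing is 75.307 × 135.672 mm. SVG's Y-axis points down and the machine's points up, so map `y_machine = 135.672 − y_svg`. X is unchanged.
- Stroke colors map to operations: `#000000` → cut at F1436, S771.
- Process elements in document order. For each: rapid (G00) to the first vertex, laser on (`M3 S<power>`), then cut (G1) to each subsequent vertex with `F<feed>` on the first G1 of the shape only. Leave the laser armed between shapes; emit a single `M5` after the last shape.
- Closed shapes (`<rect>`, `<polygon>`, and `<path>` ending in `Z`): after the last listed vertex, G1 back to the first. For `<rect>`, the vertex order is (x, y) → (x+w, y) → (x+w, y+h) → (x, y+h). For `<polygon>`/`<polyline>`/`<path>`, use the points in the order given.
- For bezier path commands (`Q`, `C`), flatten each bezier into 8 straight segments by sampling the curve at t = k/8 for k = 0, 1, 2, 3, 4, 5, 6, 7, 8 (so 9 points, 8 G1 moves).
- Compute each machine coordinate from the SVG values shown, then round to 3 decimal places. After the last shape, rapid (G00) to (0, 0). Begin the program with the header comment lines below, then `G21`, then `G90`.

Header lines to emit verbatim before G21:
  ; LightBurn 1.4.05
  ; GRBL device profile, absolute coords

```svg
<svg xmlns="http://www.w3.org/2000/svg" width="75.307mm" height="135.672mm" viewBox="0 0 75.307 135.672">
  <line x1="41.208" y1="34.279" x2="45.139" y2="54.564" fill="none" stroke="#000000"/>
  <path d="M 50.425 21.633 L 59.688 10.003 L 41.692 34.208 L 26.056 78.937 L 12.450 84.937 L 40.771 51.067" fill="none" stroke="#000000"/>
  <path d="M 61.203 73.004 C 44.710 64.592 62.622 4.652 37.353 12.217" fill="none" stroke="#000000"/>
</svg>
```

Since the viewBox matches the mm dimensions, user units are millimetres directly. The only transform is the Y-flip y_m = 135.672 − y_svg.

Shape 1 is a line segment drawn with `<line>`. Its stroke #000000 means cut at S771, F1436. After flipping Y the toolpath is (41.208,101.393) → (45.139,81.108).

Shape 2 is a open polyline drawn with `<path>`. Its stroke #000000 means cut at S771, F1436. After flipping Y the toolpath is (50.425,114.039) → (59.688,125.669) → (41.692,101.464) → (26.056,56.735) → (12.450,50.735) → (40.771,84.605).

Shape 3 is a cubic bezier drawn with `<path>`. Its stroke #000000 means cut at S771, F1436. After flipping Y the toolpath is (61.203,62.668) → (56.479,68.005) → (54.072,76.779) → (53.072,87.593) → (52.569,99.053) → (51.655,109.764) → (49.421,118.331) → (44.956,123.360) → (37.353,123.455).

; LightBurn 1.4.05
; GRBL device profile, absolute coords
G21
G90
G00 X41.208 Y101.393
M3 S771
G1 X45.139 Y81.108 F1436
G00 X50.425 Y114.039
M3 S771
G1 X59.688 Y125.669 F1436
G1 X41.692 Y101.464
G1 X26.056 Y56.735
G1 X12.450 Y50.735
G1 X40.771 Y84.605
G00 X61.203 Y62.668
M3 S771
G1 X56.479 Y68.005 F1436
G1 X54.072 Y76.779
G1 X53.072 Y87.593
G1 X52.569 Y99.053
G1 X51.655 Y109.764
G1 X49.421 Y118.331
G1 X44.956 Y123.360
G1 X37.353 Y123.455
M5
G00 X0.000 Y0.000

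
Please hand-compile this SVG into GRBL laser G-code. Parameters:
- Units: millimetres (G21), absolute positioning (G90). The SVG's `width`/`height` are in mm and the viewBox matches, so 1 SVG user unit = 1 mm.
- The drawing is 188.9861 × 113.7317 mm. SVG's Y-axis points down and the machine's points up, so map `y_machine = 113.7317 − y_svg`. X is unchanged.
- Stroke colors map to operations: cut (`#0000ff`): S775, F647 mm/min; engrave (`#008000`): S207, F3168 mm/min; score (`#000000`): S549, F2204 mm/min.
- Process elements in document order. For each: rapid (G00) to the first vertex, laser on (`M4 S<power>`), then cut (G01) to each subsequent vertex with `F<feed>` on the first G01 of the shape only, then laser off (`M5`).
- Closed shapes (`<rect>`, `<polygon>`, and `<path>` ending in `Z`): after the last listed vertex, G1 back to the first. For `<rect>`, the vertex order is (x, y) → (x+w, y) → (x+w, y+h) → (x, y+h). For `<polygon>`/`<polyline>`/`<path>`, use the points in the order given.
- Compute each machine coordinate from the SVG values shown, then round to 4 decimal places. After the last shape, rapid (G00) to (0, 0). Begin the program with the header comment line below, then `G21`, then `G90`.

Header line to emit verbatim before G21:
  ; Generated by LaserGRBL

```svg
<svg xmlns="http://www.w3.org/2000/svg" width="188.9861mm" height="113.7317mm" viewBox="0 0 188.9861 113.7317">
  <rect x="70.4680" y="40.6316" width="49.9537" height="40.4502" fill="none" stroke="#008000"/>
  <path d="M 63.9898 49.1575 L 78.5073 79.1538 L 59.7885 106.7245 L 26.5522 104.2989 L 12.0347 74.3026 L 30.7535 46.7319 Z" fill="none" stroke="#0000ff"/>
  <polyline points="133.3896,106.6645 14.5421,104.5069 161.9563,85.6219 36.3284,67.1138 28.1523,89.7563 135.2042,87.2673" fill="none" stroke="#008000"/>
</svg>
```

viewBox `0 0 188.9861 113.7317` with mm width/height → 1 unit = 1 mm. Flip: y_m = 113.7317 − y_svg.

**Shape 1** — `<rect>` rectangle, stroke `#008000` → engrave (S207, F3168). Machine vertices: (70.4680,73.1001) → (120.4217,73.1001) → (120.4217,32.6499) → (70.4680,32.6499) → (70.4680,73.1001). Closed: final G1 returns to the first vertex.

**Shape 2** — `<path>` regular polygon, stroke `#0000ff` → cut (S775, F647). Machine vertices: (63.9898,64.5742) → (78.5073,34.5779) → (59.7885,7.0072) → (26.5522,9.4328) → (12.0347,39.4291) → (30.7535,66.9998) → (63.9898,64.5742). Closed: final G1 returns to the first vertex.

**Shape 3** — `<polyline>` open polyline, stroke `#008000` → engrave (S207, F3168). Machine vertices: (133.3896,7.0672) → (14.5421,9.2248) → (161.9563,28.1098) → (36.3284,46.6179) → (28.1523,23.9754) → (135.2042,26.4644). Open path.

; Generated by LaserGRBL
G21
G90
G00 X70.4680 Y73.1001
M4 S207
G01 X120.4217 Y73.1001 F3168
G01 X120.4217 Y32.6499
G01 X70.4680 Y32.6499
G01 X70.4680 Y73.1001
M5
G00 X63.9898 Y64.5742
M4 S775
G01 X78.5073 Y34.5779 F647
G01 X59.7885 Y7.0072
G01 X26.5522 Y9.4328
G01 X12.0347 Y39.4291
G01 X30.7535 Y66.9998
G01 X63.9898 Y64.5742
M5
G00 X133.3896 Y7.0672
M4 S207
G01 X14.5421 Y9.2248 F3168
G01 X161.9563 Y28.1098
G01 X36.3284 Y46.6179
G01 X28.1523 Y23.9754
G01 X135.2042 Y26.4644
M5
G00 X0.0000 Y0.0000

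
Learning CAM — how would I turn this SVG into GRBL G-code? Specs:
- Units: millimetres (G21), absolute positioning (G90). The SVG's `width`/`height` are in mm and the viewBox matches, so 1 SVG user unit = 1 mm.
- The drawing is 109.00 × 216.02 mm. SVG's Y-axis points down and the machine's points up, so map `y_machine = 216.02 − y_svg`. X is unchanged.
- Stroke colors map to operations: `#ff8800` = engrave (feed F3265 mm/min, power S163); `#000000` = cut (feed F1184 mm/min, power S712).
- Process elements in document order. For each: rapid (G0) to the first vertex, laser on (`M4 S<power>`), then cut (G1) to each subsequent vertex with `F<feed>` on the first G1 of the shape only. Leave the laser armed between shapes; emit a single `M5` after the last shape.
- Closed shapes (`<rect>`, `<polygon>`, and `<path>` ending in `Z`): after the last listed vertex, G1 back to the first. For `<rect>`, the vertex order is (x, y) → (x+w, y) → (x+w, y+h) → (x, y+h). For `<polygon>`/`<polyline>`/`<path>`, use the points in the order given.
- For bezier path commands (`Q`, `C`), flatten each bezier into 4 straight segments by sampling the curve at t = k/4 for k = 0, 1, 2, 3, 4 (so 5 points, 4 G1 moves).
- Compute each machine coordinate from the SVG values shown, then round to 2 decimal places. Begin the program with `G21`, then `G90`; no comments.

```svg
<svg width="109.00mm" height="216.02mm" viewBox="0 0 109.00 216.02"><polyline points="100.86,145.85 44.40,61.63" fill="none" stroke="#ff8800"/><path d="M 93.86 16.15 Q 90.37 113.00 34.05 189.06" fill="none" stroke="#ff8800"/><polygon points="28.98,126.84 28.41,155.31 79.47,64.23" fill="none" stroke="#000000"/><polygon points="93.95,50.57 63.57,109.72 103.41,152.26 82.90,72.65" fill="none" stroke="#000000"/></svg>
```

Since the viewBox matches the mm dimensions, user units are millimetres directly. The only transform is the Y-flip y_m = 216.02 − y_svg.

Shape 1 is a line segment drawn with `<polyline>`. Its stroke #ff8800 means engrave at S163, F3265. After flipping Y the toolpath is (100.86,70.17) → (44.40,154.39).

Shape 2 is a quadratic bezier drawn with `<path>`. Its stroke #ff8800 means engrave at S163, F3265. After flipping Y the toolpath is (93.86,199.87) → (88.81,152.74) → (77.16,108.22) → (58.91,66.29) → (34.05,26.96).

Shape 3 is a closed polygon drawn with `<polygon>`. Its stroke #000000 means cut at S712, F1184. After flipping Y the toolpath is (28.98,89.18) → (28.41,60.71) → (79.47,151.79) → (28.98,89.18), returning to the start.

Shape 4 is a closed polygon drawn with `<polygon>`. Its stroke #000000 means cut at S712, F1184. After flipping Y the toolpath is (93.95,165.45) → (63.57,106.30) → (103.41,63.76) → (82.90,143.37) → (93.95,165.45), returning to the start.

G21
G90
G0 X100.86 Y70.17
M4 S163
G1 X44.40 Y154.39 F3265
G0 X93.86 Y199.87
M4 S163
G1 X88.81 Y152.74 F3265
G1 X77.16 Y108.22
G1 X58.91 Y66.29
G1 X34.05 Y26.96
G0 X28.98 Y89.18
M4 S712
G1 X28.41 Y60.71 F1184
G1 X79.47 Y151.79
G1 X28.98 Y89.18
G0 X93.95 Y165.45
M4 S712
G1 X63.57 Y106.30 F1184
G1 X103.41 Y63.76
G1 X82.90 Y143.37
G1 X93.95 Y165.45
M5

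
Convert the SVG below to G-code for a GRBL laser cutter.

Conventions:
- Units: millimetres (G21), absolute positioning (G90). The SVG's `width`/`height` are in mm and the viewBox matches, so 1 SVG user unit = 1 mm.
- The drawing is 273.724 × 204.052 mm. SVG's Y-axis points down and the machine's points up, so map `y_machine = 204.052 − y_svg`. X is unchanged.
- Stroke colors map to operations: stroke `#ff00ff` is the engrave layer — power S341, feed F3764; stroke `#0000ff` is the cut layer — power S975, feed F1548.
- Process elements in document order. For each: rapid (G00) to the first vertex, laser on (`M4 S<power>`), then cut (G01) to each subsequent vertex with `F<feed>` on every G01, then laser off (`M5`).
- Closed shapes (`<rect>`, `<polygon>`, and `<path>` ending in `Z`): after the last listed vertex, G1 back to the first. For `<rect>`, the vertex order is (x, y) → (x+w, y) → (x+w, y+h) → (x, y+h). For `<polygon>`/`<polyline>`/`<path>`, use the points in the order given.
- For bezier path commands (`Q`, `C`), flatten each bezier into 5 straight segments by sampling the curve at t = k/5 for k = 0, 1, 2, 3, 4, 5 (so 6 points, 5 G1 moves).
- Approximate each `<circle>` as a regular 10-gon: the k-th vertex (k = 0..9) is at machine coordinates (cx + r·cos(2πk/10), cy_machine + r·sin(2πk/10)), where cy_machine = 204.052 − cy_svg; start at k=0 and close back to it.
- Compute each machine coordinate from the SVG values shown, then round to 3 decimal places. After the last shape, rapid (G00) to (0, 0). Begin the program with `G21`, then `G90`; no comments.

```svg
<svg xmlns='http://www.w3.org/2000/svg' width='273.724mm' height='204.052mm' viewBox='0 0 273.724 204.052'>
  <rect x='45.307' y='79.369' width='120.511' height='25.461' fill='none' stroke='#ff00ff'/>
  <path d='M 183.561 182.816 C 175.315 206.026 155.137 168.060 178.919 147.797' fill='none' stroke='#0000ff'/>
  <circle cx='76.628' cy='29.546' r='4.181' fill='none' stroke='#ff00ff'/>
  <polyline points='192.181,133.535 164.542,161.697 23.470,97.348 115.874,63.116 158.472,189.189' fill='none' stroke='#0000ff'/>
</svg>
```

Since the viewBox matches the mm dimensions, user units are millimetres directly. The only transform is the Y-flip y_m = 204.052 − y_svg.

Shape 1 is a rectangle drawn with `<rect>`. Its stroke #ff00ff means engrave at S341, F3764. After flipping Y the toolpath is (45.307,124.683) → (165.818,124.683) → (165.818,99.222) → (45.307,99.222) → (45.307,124.683), returning to the start.

Shape 2 is a cubic bezier drawn with `<path>`. Its stroke #0000ff means cut at S975, F1548. After flipping Y the toolpath is (183.561,21.236) → (177.629,14.020) → (171.516,17.700) → (167.904,28.490) → (169.478,42.604) → (178.919,56.255).

Shape 3 is a circle drawn with `<circle>`. Its stroke #ff00ff means engrave at S341, F3764. After flipping Y the toolpath is (80.809,174.506) → (80.011,176.964) → (77.920,178.482) → (75.336,178.482) → (73.245,176.964) → (72.447,174.506) → (73.245,172.048) → (75.336,170.530) → (77.920,170.530) → (80.011,172.048) → (80.809,174.506), returning to the start.

Shape 4 is a open polyline drawn with `<polyline>`. Its stroke #0000ff means cut at S975, F1548. After flipping Y the toolpath is (192.181,70.517) → (164.542,42.355) → (23.470,106.704) → (115.874,140.936) → (158.472,14.863).

G21
G90
G00 X45.307 Y124.683
M4 S341
G01 X165.818 Y124.683 F3764
G01 X165.818 Y99.222 F3764
G01 X45.307 Y99.222 F3764
G01 X45.307 Y124.683 F3764
M5
G00 X183.561 Y21.236
M4 S975
G01 X177.629 Y14.020 F1548
G01 X171.516 Y17.700 F1548
G01 X167.904 Y28.490 F1548
G01 X169.478 Y42.604 F1548
G01 X178.919 Y56.255 F1548
M5
G00 X80.809 Y174.506
M4 S341
G01 X80.011 Y176.964 F3764
G01 X77.920 Y178.482 F3764
G01 X75.336 Y178.482 F3764
G01 X73.245 Y176.964 F3764
G01 X72.447 Y174.506 F3764
G01 X73.245 Y172.048 F3764
G01 X75.336 Y170.530 F3764
G01 X77.920 Y170.530 F3764
G01 X80.011 Y172.048 F3764
G01 X80.809 Y174.506 F3764
M5
G00 X192.181 Y70.517
M4 S975
G01 X164.542 Y42.355 F1548
G01 X23.470 Y106.704 F1548
G01 X115.874 Y140.936 F1548
G01 X158.472 Y14.863 F1548
M5
G00 X0.000 Y0.000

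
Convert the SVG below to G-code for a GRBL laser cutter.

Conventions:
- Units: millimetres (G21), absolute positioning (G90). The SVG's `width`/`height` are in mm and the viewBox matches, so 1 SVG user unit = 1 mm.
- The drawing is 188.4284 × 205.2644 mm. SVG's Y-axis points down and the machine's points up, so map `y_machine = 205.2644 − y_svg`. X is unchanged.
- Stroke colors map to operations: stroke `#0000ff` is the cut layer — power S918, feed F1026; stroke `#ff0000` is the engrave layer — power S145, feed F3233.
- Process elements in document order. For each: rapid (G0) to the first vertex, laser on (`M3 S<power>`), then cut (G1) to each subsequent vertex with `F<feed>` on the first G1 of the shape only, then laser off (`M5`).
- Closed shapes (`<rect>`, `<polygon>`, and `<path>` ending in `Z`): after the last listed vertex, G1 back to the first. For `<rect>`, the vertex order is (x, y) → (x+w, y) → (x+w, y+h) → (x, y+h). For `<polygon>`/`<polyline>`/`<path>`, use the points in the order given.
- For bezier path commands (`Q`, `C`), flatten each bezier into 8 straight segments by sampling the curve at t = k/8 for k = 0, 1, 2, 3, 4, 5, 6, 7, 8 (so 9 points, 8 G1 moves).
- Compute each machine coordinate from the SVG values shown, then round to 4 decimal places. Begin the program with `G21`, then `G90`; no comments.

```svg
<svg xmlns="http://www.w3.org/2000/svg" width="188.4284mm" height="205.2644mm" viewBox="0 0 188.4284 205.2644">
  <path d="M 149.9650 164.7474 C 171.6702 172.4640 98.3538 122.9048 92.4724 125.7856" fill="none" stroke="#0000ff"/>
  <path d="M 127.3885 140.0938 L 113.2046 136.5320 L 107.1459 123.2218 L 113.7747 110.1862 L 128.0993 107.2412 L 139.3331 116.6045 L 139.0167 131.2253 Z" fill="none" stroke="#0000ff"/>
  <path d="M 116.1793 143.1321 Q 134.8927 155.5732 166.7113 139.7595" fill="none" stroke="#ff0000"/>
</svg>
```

Since the viewBox matches the mm dimensions, user units are millimetres directly. The only transform is the Y-flip y_m = 205.2644 − y_svg.

Shape 1 is a cubic bezier drawn with `<path>`. Its stroke #0000ff means cut at S918, F1026. After flipping Y the toolpath is (149.9650,40.5170) → (153.9676,40.0938) → (150.9657,43.7545) → (142.8632,50.2133) → (131.5637,58.1845) → (118.9711,66.3824) → (106.9891,73.5212) → (97.5216,78.3153) → (92.4724,79.4788).

Shape 2 is a regular polygon drawn with `<path>`. Its stroke #0000ff means cut at S918, F1026. After flipping Y the toolpath is (127.3885,65.1706) → (113.2046,68.7324) → (107.1459,82.0426) → (113.7747,95.0782) → (128.0993,98.0232) → (139.3331,88.6599) → (139.0167,74.0391) → (127.3885,65.1706), returning to the start.

Shape 3 is a quadratic bezier drawn with `<path>`. Its stroke #ff0000 means engrave at S145, F3233. After flipping Y the toolpath is (116.1793,62.1323) → (121.0624,59.4635) → (126.3551,57.6777) → (132.0573,56.7748) → (138.1690,56.7549) → (144.6903,57.6180) → (151.6211,59.3640) → (158.9614,61.9930) → (166.7113,65.5049).

G21
G90
G0 X149.9650 Y40.5170
M3 S918
G1 X153.9676 Y40.0938 F1026
G1 X150.9657 Y43.7545
G1 X142.8632 Y50.2133
G1 X131.5637 Y58.1845
G1 X118.9711 Y66.3824
G1 X106.9891 Y73.5212
G1 X97.5216 Y78.3153
G1 X92.4724 Y79.4788
M5
G0 X127.3885 Y65.1706
M3 S918
G1 X113.2046 Y68.7324 F1026
G1 X107.1459 Y82.0426
G1 X113.7747 Y95.0782
G1 X128.0993 Y98.0232
G1 X139.3331 Y88.6599
G1 X139.0167 Y74.0391
G1 X127.3885 Y65.1706
M5
G0 X116.1793 Y62.1323
M3 S145
G1 X121.0624 Y59.4635 F3233
G1 X126.3551 Y57.6777
G1 X132.0573 Y56.7748
G1 X138.1690 Y56.7549
G1 X144.6903 Y57.6180
G1 X151.6211 Y59.3640
G1 X158.9614 Y61.9930
G1 X166.7113 Y65.5049
M5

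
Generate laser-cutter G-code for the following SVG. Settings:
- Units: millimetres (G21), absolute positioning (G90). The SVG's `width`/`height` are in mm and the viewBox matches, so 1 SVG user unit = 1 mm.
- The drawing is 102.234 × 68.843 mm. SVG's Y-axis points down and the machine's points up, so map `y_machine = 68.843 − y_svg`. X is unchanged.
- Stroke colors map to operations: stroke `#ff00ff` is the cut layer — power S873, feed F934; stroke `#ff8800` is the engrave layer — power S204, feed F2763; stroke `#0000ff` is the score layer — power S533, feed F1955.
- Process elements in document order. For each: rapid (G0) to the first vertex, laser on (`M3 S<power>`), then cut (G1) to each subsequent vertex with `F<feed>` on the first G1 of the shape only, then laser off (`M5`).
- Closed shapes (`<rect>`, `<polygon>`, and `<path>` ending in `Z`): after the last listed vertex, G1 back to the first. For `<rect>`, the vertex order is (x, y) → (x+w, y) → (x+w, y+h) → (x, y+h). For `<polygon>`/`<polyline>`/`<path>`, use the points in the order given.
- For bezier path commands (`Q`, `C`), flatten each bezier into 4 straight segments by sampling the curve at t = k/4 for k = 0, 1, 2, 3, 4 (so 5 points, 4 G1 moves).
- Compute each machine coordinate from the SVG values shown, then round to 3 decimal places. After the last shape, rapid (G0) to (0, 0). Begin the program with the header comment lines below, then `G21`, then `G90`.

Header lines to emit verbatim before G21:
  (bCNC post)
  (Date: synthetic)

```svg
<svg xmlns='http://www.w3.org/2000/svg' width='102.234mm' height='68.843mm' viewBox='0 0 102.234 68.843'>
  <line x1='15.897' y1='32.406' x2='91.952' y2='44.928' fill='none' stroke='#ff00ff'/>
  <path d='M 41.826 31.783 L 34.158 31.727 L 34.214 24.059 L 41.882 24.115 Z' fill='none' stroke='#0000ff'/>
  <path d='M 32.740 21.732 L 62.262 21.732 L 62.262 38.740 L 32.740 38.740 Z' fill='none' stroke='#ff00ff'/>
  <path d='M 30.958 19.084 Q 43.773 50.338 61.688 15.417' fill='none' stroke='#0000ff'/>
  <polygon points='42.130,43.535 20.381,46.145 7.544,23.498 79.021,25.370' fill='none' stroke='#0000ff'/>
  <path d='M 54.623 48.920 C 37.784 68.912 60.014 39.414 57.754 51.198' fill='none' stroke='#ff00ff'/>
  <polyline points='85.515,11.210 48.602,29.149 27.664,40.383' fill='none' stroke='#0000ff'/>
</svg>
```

(bCNC post)
(Date: synthetic)
G21
G90
G0 X15.897 Y36.437
M3 S873
G1 X91.952 Y23.915 F934
M5
G0 X41.826 Y37.060
M3 S533
G1 X34.158 Y37.116 F1955
G1 X34.214 Y44.784
G1 X41.882 Y44.728
G1 X41.826 Y37.060
M5
G0 X32.740 Y47.111
M3 S873
G1 X62.262 Y47.111 F934
G1 X62.262 Y30.103
G1 X32.740 Y30.103
G1 X32.740 Y47.111
M5
G0 X30.958 Y49.759
M3 S533
G1 X37.684 Y38.268 F1955
G1 X45.048 Y35.049
G1 X53.049 Y40.101
G1 X61.688 Y53.426
M5
G0 X42.130 Y25.308
M3 S533
G1 X20.381 Y22.698 F1955
G1 X7.544 Y45.345
G1 X79.021 Y43.473
G1 X42.130 Y25.308
M5
G0 X54.623 Y19.923
M3 S873
G1 X48.326 Y12.790 F934
G1 X50.721 Y15.706
G1 X55.850 Y20.161
G1 X57.754 Y17.645
M5
G0 X85.515 Y57.633
M3 S533
G1 X48.602 Y39.694 F1955
G1 X27.664 Y28.460
M5
G0 X0.000 Y0.000

viewBox `0 0 102.234 68.843` with mm width/height → 1 unit = 1 mm. Flip: y_m = 68.843 − y_svg.

**Shape 1** — `<line>` line segment, stroke `#ff00ff` → cut (S873, F934). Machine vertices: (15.897,36.437) → (91.952,23.915). Open path.

**Shape 2** — `<path>` regular polygon, stroke `#0000ff` → score (S533, F1955). Machine vertices: (41.826,37.060) → (34.158,37.116) → (34.214,44.784) → (41.882,44.728) → (41.826,37.060). Closed: final G1 returns to the first vertex.

**Shape 3** — `<path>` rectangle, stroke `#ff00ff` → cut (S873, F934). Machine vertices: (32.740,47.111) → (62.262,47.111) → (62.262,30.103) → (32.740,30.103) → (32.740,47.111). Closed: final G1 returns to the first vertex.

**Shape 4** — `<path>` quadratic bezier, stroke `#0000ff` → score (S533, F1955). Control points (SVG): P0=(30.958,19.084), P1=(43.773,50.338), P2=(61.688,15.417); sampled at t=k/4. Machine vertices: (30.958,49.759) → (37.684,38.268) → (45.048,35.049) → (53.049,40.101) → (61.688,53.426). Open path.

**Shape 5** — `<polygon>` closed polygon, stroke `#0000ff` → score (S533, F1955). Machine vertices: (42.130,25.308) → (20.381,22.698) → (7.544,45.345) → (79.021,43.473) → (42.130,25.308). Closed: final G1 returns to the first vertex.

**Shape 6** — `<path>` cubic bezier, stroke `#ff00ff` → cut (S873, F934). Control points (SVG): P0=(54.623,48.920), P1=(37.784,68.912), P2=(60.014,39.414), P3=(57.754,51.198); sampled at t=k/4. Machine vertices: (54.623,19.923) → (48.326,12.790) → (50.721,15.706) → (55.850,20.161) → (57.754,17.645). Open path.

**Shape 7** — `<polyline>` open polyline, stroke `#0000ff` → score (S533, F1955). Machine vertices: (85.515,57.633) → (48.602,39.694) → (27.664,28.460). Open path.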